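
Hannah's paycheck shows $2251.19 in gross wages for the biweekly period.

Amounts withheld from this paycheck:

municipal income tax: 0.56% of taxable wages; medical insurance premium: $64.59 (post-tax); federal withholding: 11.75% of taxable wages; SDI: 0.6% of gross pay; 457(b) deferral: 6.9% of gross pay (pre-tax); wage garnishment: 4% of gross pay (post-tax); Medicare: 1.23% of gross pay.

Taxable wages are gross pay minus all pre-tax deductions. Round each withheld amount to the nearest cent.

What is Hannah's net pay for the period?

$1642.02

457(b) deferral: $2251.19 × 0.069 = $155.33
Taxable wages = $2251.19 − $155.33 = $2095.86
Federal withholding: $2095.86 × 0.1175 = $246.26
Municipal income tax: $2095.86 × 0.0056 = $11.74
Medicare: $2251.19 × 0.0123 = $27.69
SDI: $2251.19 × 0.006 = $13.51
Wage garnishment: $2251.19 × 0.04 = $90.05
Medical insurance premium: $64.59
Total deductions = $155.33 + $246.26 + $11.74 + $27.69 + $13.51 + $90.05 + $64.59 = $609.17
Net pay = $2251.19 − $609.17 = $1642.02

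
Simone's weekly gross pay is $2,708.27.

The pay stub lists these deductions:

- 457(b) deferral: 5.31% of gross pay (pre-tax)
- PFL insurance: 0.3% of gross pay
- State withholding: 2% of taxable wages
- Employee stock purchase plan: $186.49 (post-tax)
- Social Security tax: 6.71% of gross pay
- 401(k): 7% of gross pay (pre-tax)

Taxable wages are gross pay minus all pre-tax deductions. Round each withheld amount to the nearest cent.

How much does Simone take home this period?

$1,951.05

457(b) deferral: $2,708.27 × 0.0531 = $143.81
401(k): $2,708.27 × 0.07 = $189.58
Pre-tax total = $143.81 + $189.58 = $333.39
Taxable wages = $2,708.27 − $333.39 = $2,374.88
State withholding: $2,374.88 × 0.02 = $47.50
Social Security tax: $2,708.27 × 0.0671 = $181.72
PFL insurance: $2,708.27 × 0.003 = $8.12
Employee stock purchase plan: $186.49
Total deductions = $143.81 + $189.58 + $47.50 + $181.72 + $8.12 + $186.49 = $757.22
Net pay = $2,708.27 − $757.22 = $1,951.05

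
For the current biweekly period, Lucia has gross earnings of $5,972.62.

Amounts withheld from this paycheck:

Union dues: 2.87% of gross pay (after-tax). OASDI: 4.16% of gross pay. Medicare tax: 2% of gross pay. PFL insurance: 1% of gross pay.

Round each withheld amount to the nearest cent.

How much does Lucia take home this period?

$5,373.57

PFL insurance: $5,972.62 × 0.01 = $59.73
OASDI: $5,972.62 × 0.0416 = $248.46
Medicare tax: $5,972.62 × 0.02 = $119.45
Union dues: $5,972.62 × 0.0287 = $171.41
Total deductions = $59.73 + $248.46 + $119.45 + $171.41 = $599.05
Net pay = $5,972.62 − $599.05 = $5,373.57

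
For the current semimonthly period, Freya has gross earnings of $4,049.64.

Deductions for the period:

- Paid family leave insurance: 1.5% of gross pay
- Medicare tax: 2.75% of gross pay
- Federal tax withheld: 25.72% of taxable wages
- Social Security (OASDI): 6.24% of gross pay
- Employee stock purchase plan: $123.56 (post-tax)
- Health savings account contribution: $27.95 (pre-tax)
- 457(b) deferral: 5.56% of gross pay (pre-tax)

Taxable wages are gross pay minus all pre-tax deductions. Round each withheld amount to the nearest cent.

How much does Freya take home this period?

$2,271.69

Health savings account contribution: $27.95
457(b) deferral: $4,049.64 × 0.0556 = $225.16
Pre-tax total = $27.95 + $225.16 = $253.11
Taxable wages = $4,049.64 − $253.11 = $3,796.53
Federal tax withheld: $3,796.53 × 0.2572 = $976.47
Social Security (OASDI): $4,049.64 × 0.0624 = $252.70
Medicare tax: $4,049.64 × 0.0275 = $111.37
Paid family leave insurance: $4,049.64 × 0.015 = $60.74
Employee stock purchase plan: $123.56
Total deductions = $27.95 + $225.16 + $976.47 + $252.70 + $111.37 + $60.74 + $123.56 = $1,777.95
Net pay = $4,049.64 − $1,777.95 = $2,271.69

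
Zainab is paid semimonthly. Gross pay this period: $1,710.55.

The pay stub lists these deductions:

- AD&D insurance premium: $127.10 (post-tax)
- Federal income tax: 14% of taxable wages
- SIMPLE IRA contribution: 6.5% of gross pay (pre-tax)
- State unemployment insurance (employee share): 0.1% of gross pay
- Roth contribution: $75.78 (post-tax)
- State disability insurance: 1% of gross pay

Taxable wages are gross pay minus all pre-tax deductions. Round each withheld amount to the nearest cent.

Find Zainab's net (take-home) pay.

SIMPLE IRA contribution: $1,710.55 × 0.065 = $111.19
Taxable wages = $1,710.55 − $111.19 = $1,599.36
Federal income tax: $1,599.36 × 0.14 = $223.91
State disability insurance: $1,710.55 × 0.01 = $17.11
State unemployment insurance (employee share): $1,710.55 × 0.001 = $1.71
AD&D insurance premium: $127.10
Roth contribution: $75.78
Total deductions = $111.19 + $223.91 + $17.11 + $1.71 + $127.10 + $75.78 = $556.80
Net pay = $1,710.55 − $556.80 = $1,153.75

$1,153.75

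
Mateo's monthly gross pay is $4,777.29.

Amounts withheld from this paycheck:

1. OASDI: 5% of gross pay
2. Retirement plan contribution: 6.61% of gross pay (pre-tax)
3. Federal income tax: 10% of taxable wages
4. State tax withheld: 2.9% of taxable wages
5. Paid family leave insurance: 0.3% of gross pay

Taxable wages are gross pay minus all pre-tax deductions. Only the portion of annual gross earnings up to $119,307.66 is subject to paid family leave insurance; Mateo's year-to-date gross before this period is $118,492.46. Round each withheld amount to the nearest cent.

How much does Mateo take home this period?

$3,644.67

Retirement plan contribution: $4,777.29 × 0.0661 = $315.78
Taxable wages = $4,777.29 − $315.78 = $4,461.51
Federal income tax: $4,461.51 × 0.1 = $446.15
State tax withheld: $4,461.51 × 0.029 = $129.38
OASDI: $4,777.29 × 0.05 = $238.86
Paid family leave insurance: only $119,307.66 − $118,492.46 = $815.20 of this check is subject → $815.20 × 0.003 = $2.45
Total deductions = $315.78 + $446.15 + $129.38 + $238.86 + $2.45 = $1,132.62
Net pay = $4,777.29 − $1,132.62 = $3,644.67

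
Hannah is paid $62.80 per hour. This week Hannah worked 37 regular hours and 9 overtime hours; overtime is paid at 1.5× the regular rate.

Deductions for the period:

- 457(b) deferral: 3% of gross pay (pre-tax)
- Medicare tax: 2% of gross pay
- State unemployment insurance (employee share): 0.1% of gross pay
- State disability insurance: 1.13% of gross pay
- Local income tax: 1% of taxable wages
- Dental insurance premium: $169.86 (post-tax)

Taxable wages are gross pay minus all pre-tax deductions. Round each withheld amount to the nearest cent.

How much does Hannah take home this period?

$2773.20

Regular pay: 37 × $62.80 = $2323.60
Overtime pay: 9 × $62.80 × 1.5 = $847.80
Gross pay = $2323.60 + $847.80 = $3171.40
457(b) deferral: $3171.40 × 0.03 = $95.14
Taxable wages = $3171.40 − $95.14 = $3076.26
Local income tax: $3076.26 × 0.01 = $30.76
State unemployment insurance (employee share): $3171.40 × 0.001 = $3.17
State disability insurance: $3171.40 × 0.0113 = $35.84
Medicare tax: $3171.40 × 0.02 = $63.43
Dental insurance premium: $169.86
Total deductions = $95.14 + $30.76 + $3.17 + $35.84 + $63.43 + $169.86 = $398.20
Net pay = $3171.40 − $398.20 = $2773.20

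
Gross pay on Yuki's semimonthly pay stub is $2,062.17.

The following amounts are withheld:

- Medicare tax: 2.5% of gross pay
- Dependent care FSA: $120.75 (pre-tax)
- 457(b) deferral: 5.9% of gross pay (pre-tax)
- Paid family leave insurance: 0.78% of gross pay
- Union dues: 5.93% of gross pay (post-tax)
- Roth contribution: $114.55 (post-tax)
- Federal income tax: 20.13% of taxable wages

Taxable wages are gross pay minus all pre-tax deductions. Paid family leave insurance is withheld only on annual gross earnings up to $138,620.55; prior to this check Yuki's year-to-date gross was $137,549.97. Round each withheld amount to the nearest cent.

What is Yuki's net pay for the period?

457(b) deferral: $2,062.17 × 0.059 = $121.67
Dependent care FSA: $120.75
Pre-tax total = $121.67 + $120.75 = $242.42
Taxable wages = $2,062.17 − $242.42 = $1,819.75
Federal income tax: $1,819.75 × 0.2013 = $366.32
Paid family leave insurance: only $138,620.55 − $137,549.97 = $1,070.58 of this check is subject → $1,070.58 × 0.0078 = $8.35
Medicare tax: $2,062.17 × 0.025 = $51.55
Roth contribution: $114.55
Union dues: $2,062.17 × 0.0593 = $122.29
Total deductions = $121.67 + $120.75 + $366.32 + $8.35 + $51.55 + $114.55 + $122.29 = $905.48
Net pay = $2,062.17 − $905.48 = $1,156.69

$1,156.69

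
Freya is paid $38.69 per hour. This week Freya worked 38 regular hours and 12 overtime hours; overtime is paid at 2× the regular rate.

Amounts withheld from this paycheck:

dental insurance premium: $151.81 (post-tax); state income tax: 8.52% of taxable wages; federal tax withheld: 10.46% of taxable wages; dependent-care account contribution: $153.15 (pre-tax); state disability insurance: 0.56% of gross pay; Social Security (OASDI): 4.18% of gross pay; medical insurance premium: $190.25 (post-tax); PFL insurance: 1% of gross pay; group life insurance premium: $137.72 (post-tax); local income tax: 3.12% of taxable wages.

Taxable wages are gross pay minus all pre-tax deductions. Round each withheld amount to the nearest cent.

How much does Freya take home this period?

$1131.88

Regular pay: 38 × $38.69 = $1470.22
Overtime pay: 12 × $38.69 × 2 = $928.56
Gross pay = $1470.22 + $928.56 = $2398.78
Dependent-care account contribution: $153.15
Taxable wages = $2398.78 − $153.15 = $2245.63
Federal tax withheld: $2245.63 × 0.1046 = $234.89
State income tax: $2245.63 × 0.0852 = $191.33
Local income tax: $2245.63 × 0.0312 = $70.06
PFL insurance: $2398.78 × 0.01 = $23.99
State disability insurance: $2398.78 × 0.0056 = $13.43
Social Security (OASDI): $2398.78 × 0.0418 = $100.27
Dental insurance premium: $151.81
Group life insurance premium: $137.72
Medical insurance premium: $190.25
Total deductions = $153.15 + $234.89 + $191.33 + $70.06 + $23.99 + $13.43 + $100.27 + $151.81 + $137.72 + $190.25 = $1266.90
Net pay = $2398.78 − $1266.90 = $1131.88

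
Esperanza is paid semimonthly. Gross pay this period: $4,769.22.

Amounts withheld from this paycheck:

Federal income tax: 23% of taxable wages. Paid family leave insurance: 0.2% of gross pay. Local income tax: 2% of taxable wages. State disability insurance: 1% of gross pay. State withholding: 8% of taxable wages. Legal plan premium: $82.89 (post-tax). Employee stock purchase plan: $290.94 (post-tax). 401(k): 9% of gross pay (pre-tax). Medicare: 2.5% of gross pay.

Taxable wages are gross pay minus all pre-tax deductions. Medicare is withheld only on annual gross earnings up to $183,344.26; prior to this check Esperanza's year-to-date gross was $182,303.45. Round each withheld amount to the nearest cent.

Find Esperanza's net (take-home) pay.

401(k): $4,769.22 × 0.09 = $429.23
Taxable wages = $4,769.22 − $429.23 = $4,339.99
State withholding: $4,339.99 × 0.08 = $347.20
Federal income tax: $4,339.99 × 0.23 = $998.20
Local income tax: $4,339.99 × 0.02 = $86.80
State disability insurance: $4,769.22 × 0.01 = $47.69
Medicare: only $183,344.26 − $182,303.45 = $1,040.81 of this check is subject → $1,040.81 × 0.025 = $26.02
Paid family leave insurance: $4,769.22 × 0.002 = $9.54
Legal plan premium: $82.89
Employee stock purchase plan: $290.94
Total deductions = $429.23 + $347.20 + $998.20 + $86.80 + $47.69 + $26.02 + $9.54 + $82.89 + $290.94 = $2,318.51
Net pay = $4,769.22 − $2,318.51 = $2,450.71

$2,450.71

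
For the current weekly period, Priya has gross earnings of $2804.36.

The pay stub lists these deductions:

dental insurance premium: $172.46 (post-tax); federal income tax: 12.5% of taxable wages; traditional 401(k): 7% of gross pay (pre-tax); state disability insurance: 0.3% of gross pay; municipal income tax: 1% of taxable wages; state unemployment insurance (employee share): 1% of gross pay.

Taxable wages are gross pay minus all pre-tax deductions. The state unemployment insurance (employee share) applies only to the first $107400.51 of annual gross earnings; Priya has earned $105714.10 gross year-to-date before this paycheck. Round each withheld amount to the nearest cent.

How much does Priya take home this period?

Traditional 401(k): $2804.36 × 0.07 = $196.31
Taxable wages = $2804.36 − $196.31 = $2608.05
Municipal income tax: $2608.05 × 0.01 = $26.08
Federal income tax: $2608.05 × 0.125 = $326.01
State unemployment insurance (employee share): only $107400.51 − $105714.10 = $1686.41 of this check is subject → $1686.41 × 0.01 = $16.86
State disability insurance: $2804.36 × 0.003 = $8.41
Dental insurance premium: $172.46
Total deductions = $196.31 + $26.08 + $326.01 + $16.86 + $8.41 + $172.46 = $746.13
Net pay = $2804.36 − $746.13 = $2058.23

$2058.23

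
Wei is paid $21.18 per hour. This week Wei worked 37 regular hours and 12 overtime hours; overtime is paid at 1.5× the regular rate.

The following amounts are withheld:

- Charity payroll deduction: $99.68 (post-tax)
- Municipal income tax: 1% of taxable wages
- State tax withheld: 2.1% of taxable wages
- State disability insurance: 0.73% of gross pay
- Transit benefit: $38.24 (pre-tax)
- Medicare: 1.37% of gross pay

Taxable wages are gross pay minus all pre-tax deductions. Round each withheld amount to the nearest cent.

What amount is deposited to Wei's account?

$967.59

Regular pay: 37 × $21.18 = $783.66
Overtime pay: 12 × $21.18 × 1.5 = $381.24
Gross pay = $783.66 + $381.24 = $1,164.90
Transit benefit: $38.24
Taxable wages = $1,164.90 − $38.24 = $1,126.66
State tax withheld: $1,126.66 × 0.021 = $23.66
Municipal income tax: $1,126.66 × 0.01 = $11.27
State disability insurance: $1,164.90 × 0.0073 = $8.50
Medicare: $1,164.90 × 0.0137 = $15.96
Charity payroll deduction: $99.68
Total deductions = $38.24 + $23.66 + $11.27 + $8.50 + $15.96 + $99.68 = $197.31
Net pay = $1,164.90 − $197.31 = $967.59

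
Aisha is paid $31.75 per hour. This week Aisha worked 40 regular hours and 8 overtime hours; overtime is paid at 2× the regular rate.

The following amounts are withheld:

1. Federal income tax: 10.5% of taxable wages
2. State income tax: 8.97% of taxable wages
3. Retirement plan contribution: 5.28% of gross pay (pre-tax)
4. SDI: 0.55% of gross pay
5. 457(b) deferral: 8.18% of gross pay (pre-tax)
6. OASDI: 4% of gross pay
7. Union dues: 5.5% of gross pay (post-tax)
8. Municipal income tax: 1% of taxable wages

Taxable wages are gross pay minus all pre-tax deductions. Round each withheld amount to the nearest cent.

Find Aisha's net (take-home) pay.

$1045.02

Regular pay: 40 × $31.75 = $1270.00
Overtime pay: 8 × $31.75 × 2 = $508.00
Gross pay = $1270.00 + $508.00 = $1778.00
457(b) deferral: $1778.00 × 0.0818 = $145.44
Retirement plan contribution: $1778.00 × 0.0528 = $93.88
Pre-tax total = $145.44 + $93.88 = $239.32
Taxable wages = $1778.00 − $239.32 = $1538.68
Federal income tax: $1538.68 × 0.105 = $161.56
Municipal income tax: $1538.68 × 0.01 = $15.39
State income tax: $1538.68 × 0.0897 = $138.02
SDI: $1778.00 × 0.0055 = $9.78
OASDI: $1778.00 × 0.04 = $71.12
Union dues: $1778.00 × 0.055 = $97.79
Total deductions = $145.44 + $93.88 + $161.56 + $15.39 + $138.02 + $9.78 + $71.12 + $97.79 = $732.98
Net pay = $1778.00 − $732.98 = $1045.02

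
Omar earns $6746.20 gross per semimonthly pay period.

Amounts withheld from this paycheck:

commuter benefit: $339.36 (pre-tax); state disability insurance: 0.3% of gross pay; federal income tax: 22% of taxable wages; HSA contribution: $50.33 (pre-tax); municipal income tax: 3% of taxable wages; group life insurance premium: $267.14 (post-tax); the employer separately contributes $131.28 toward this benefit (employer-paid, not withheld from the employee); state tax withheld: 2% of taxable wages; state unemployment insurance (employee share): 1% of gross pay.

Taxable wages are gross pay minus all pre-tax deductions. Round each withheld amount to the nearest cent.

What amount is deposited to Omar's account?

$4285.41

HSA contribution: $50.33
Commuter benefit: $339.36
Pre-tax total = $50.33 + $339.36 = $389.69
Taxable wages = $6746.20 − $389.69 = $6356.51
Federal income tax: $6356.51 × 0.22 = $1398.43
Municipal income tax: $6356.51 × 0.03 = $190.70
State tax withheld: $6356.51 × 0.02 = $127.13
State disability insurance: $6746.20 × 0.003 = $20.24
State unemployment insurance (employee share): $6746.20 × 0.01 = $67.46
Group life insurance premium: $267.14
(Employer's $131.28 toward group life insurance premium is not withheld from the employee.)
Total deductions = $50.33 + $339.36 + $1398.43 + $190.70 + $127.13 + $20.24 + $67.46 + $267.14 = $2460.79
Net pay = $6746.20 − $2460.79 = $4285.41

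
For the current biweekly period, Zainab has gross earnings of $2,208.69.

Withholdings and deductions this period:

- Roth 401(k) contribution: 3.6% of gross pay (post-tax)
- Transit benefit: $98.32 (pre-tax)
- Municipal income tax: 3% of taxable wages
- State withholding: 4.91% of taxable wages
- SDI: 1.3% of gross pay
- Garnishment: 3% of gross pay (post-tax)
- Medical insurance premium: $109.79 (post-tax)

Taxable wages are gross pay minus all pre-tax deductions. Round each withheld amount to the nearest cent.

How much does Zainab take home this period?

$1,659.17

Transit benefit: $98.32
Taxable wages = $2,208.69 − $98.32 = $2,110.37
Municipal income tax: $2,110.37 × 0.03 = $63.31
State withholding: $2,110.37 × 0.0491 = $103.62
SDI: $2,208.69 × 0.013 = $28.71
Garnishment: $2,208.69 × 0.03 = $66.26
Medical insurance premium: $109.79
Roth 401(k) contribution: $2,208.69 × 0.036 = $79.51
Total deductions = $98.32 + $63.31 + $103.62 + $28.71 + $66.26 + $109.79 + $79.51 = $549.52
Net pay = $2,208.69 − $549.52 = $1,659.17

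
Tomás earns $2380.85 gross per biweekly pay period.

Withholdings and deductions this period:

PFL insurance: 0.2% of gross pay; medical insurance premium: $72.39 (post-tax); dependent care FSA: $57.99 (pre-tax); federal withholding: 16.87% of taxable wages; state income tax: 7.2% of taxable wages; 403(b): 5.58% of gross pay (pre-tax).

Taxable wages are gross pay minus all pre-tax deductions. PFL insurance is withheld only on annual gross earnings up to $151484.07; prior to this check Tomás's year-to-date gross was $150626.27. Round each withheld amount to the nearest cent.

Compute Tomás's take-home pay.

403(b): $2380.85 × 0.0558 = $132.85
Dependent care FSA: $57.99
Pre-tax total = $132.85 + $57.99 = $190.84
Taxable wages = $2380.85 − $190.84 = $2190.01
State income tax: $2190.01 × 0.072 = $157.68
Federal withholding: $2190.01 × 0.1687 = $369.45
PFL insurance: only $151484.07 − $150626.27 = $857.80 of this check is subject → $857.80 × 0.002 = $1.72
Medical insurance premium: $72.39
Total deductions = $132.85 + $57.99 + $157.68 + $369.45 + $1.72 + $72.39 = $792.08
Net pay = $2380.85 − $792.08 = $1588.77

$1588.77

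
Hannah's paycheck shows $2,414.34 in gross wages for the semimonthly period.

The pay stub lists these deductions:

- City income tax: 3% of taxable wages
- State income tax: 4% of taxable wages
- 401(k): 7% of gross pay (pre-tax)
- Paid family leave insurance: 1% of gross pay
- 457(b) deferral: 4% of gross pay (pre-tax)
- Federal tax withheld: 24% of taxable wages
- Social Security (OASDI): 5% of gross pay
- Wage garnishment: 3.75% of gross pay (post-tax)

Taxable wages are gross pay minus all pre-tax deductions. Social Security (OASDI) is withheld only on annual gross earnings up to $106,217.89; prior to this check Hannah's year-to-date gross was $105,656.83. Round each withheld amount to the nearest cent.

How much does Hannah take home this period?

457(b) deferral: $2,414.34 × 0.04 = $96.57
401(k): $2,414.34 × 0.07 = $169.00
Pre-tax total = $96.57 + $169.00 = $265.57
Taxable wages = $2,414.34 − $265.57 = $2,148.77
State income tax: $2,148.77 × 0.04 = $85.95
Federal tax withheld: $2,148.77 × 0.24 = $515.70
City income tax: $2,148.77 × 0.03 = $64.46
Social Security (OASDI): only $106,217.89 − $105,656.83 = $561.06 of this check is subject → $561.06 × 0.05 = $28.05
Paid family leave insurance: $2,414.34 × 0.01 = $24.14
Wage garnishment: $2,414.34 × 0.0375 = $90.54
Total deductions = $96.57 + $169.00 + $85.95 + $515.70 + $64.46 + $28.05 + $24.14 + $90.54 = $1,074.41
Net pay = $2,414.34 − $1,074.41 = $1,339.93

$1,339.93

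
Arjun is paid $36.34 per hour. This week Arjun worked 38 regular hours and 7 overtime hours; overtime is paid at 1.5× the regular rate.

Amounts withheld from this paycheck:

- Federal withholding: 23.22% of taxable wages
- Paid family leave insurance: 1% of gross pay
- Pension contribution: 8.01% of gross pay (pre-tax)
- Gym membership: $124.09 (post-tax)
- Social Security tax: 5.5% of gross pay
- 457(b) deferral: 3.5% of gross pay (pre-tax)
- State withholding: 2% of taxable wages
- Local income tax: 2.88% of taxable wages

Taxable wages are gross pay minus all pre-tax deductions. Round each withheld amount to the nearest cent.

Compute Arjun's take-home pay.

Regular pay: 38 × $36.34 = $1,380.92
Overtime pay: 7 × $36.34 × 1.5 = $381.57
Gross pay = $1,380.92 + $381.57 = $1,762.49
Pension contribution: $1,762.49 × 0.0801 = $141.18
457(b) deferral: $1,762.49 × 0.035 = $61.69
Pre-tax total = $141.18 + $61.69 = $202.87
Taxable wages = $1,762.49 − $202.87 = $1,559.62
Federal withholding: $1,559.62 × 0.2322 = $362.14
State withholding: $1,559.62 × 0.02 = $31.19
Local income tax: $1,559.62 × 0.0288 = $44.92
Social Security tax: $1,762.49 × 0.055 = $96.94
Paid family leave insurance: $1,762.49 × 0.01 = $17.62
Gym membership: $124.09
Total deductions = $141.18 + $61.69 + $362.14 + $31.19 + $44.92 + $96.94 + $17.62 + $124.09 = $879.77
Net pay = $1,762.49 − $879.77 = $882.72

$882.72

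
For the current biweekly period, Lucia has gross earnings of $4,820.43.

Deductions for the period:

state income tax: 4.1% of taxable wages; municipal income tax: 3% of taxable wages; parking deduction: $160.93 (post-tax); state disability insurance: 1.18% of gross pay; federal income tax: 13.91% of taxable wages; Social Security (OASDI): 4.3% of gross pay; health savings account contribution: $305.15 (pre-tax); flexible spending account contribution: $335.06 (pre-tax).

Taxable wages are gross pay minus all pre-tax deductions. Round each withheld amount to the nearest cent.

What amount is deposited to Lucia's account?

$2,876.86

Flexible spending account contribution: $335.06
Health savings account contribution: $305.15
Pre-tax total = $335.06 + $305.15 = $640.21
Taxable wages = $4,820.43 − $640.21 = $4,180.22
State income tax: $4,180.22 × 0.041 = $171.39
Municipal income tax: $4,180.22 × 0.03 = $125.41
Federal income tax: $4,180.22 × 0.1391 = $581.47
State disability insurance: $4,820.43 × 0.0118 = $56.88
Social Security (OASDI): $4,820.43 × 0.043 = $207.28
Parking deduction: $160.93
Total deductions = $335.06 + $305.15 + $171.39 + $125.41 + $581.47 + $56.88 + $207.28 + $160.93 = $1,943.57
Net pay = $4,820.43 − $1,943.57 = $2,876.86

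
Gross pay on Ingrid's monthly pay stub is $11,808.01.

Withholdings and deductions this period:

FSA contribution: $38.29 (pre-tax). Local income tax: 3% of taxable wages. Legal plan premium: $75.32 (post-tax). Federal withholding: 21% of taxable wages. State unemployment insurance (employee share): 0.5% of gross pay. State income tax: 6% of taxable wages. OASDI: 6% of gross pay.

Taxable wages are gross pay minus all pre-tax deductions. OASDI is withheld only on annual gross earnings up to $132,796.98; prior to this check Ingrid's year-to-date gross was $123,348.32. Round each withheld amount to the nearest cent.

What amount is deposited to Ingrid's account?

FSA contribution: $38.29
Taxable wages = $11,808.01 − $38.29 = $11,769.72
State income tax: $11,769.72 × 0.06 = $706.18
Local income tax: $11,769.72 × 0.03 = $353.09
Federal withholding: $11,769.72 × 0.21 = $2,471.64
OASDI: only $132,796.98 − $123,348.32 = $9,448.66 of this check is subject → $9,448.66 × 0.06 = $566.92
State unemployment insurance (employee share): $11,808.01 × 0.005 = $59.04
Legal plan premium: $75.32
Total deductions = $38.29 + $706.18 + $353.09 + $2,471.64 + $566.92 + $59.04 + $75.32 = $4,270.48
Net pay = $11,808.01 − $4,270.48 = $7,537.53

$7,537.53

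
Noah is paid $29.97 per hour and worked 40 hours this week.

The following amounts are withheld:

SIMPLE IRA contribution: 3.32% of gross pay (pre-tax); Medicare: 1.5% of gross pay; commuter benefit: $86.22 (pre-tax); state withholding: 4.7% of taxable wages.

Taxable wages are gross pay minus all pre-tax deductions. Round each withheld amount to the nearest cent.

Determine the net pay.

Gross pay: 40 × $29.97 = $1,198.80
SIMPLE IRA contribution: $1,198.80 × 0.0332 = $39.80
Commuter benefit: $86.22
Pre-tax total = $39.80 + $86.22 = $126.02
Taxable wages = $1,198.80 − $126.02 = $1,072.78
State withholding: $1,072.78 × 0.047 = $50.42
Medicare: $1,198.80 × 0.015 = $17.98
Total deductions = $39.80 + $86.22 + $50.42 + $17.98 = $194.42
Net pay = $1,198.80 − $194.42 = $1,004.38

$1,004.38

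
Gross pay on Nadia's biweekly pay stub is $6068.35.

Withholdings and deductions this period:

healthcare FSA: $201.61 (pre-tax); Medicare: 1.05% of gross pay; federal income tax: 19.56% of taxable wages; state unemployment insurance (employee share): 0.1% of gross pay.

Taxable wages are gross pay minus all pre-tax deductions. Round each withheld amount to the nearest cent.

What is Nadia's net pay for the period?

Healthcare FSA: $201.61
Taxable wages = $6068.35 − $201.61 = $5866.74
Federal income tax: $5866.74 × 0.1956 = $1147.53
Medicare: $6068.35 × 0.0105 = $63.72
State unemployment insurance (employee share): $6068.35 × 0.001 = $6.07
Total deductions = $201.61 + $1147.53 + $63.72 + $6.07 = $1418.93
Net pay = $6068.35 − $1418.93 = $4649.42

$4649.42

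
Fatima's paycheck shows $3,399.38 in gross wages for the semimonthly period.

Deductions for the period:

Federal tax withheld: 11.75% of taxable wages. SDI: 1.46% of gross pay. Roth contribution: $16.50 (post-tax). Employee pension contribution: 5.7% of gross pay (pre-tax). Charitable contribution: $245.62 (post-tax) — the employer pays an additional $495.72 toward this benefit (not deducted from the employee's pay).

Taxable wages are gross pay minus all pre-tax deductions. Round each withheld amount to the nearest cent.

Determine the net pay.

Employee pension contribution: $3,399.38 × 0.057 = $193.76
Taxable wages = $3,399.38 − $193.76 = $3,205.62
Federal tax withheld: $3,205.62 × 0.1175 = $376.66
SDI: $3,399.38 × 0.0146 = $49.63
Roth contribution: $16.50
Charitable contribution: $245.62
(Employer's $495.72 toward charitable contribution is not withheld from the employee.)
Total deductions = $193.76 + $376.66 + $49.63 + $16.50 + $245.62 = $882.17
Net pay = $3,399.38 − $882.17 = $2,517.21

$2,517.21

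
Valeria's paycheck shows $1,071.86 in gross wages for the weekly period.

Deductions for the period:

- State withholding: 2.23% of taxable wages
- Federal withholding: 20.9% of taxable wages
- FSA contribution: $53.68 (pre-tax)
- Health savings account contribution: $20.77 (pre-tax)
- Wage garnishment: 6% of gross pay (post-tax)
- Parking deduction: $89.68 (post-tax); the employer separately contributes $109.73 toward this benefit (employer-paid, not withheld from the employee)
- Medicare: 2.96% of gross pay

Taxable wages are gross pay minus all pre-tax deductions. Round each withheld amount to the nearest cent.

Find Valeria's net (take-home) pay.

$580.99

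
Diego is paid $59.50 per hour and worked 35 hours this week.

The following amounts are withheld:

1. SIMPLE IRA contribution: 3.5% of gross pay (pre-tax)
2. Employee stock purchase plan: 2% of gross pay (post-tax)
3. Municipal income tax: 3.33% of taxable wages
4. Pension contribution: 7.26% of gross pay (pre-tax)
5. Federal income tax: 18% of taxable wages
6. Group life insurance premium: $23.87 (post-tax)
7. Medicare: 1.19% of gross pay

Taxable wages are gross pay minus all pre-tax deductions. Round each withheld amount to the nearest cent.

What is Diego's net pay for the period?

$1,371.71

Gross pay: 35 × $59.50 = $2,082.50
Pension contribution: $2,082.50 × 0.0726 = $151.19
SIMPLE IRA contribution: $2,082.50 × 0.035 = $72.89
Pre-tax total = $151.19 + $72.89 = $224.08
Taxable wages = $2,082.50 − $224.08 = $1,858.42
Federal income tax: $1,858.42 × 0.18 = $334.52
Municipal income tax: $1,858.42 × 0.0333 = $61.89
Medicare: $2,082.50 × 0.0119 = $24.78
Group life insurance premium: $23.87
Employee stock purchase plan: $2,082.50 × 0.02 = $41.65
Total deductions = $151.19 + $72.89 + $334.52 + $61.89 + $24.78 + $23.87 + $41.65 = $710.79
Net pay = $2,082.50 − $710.79 = $1,371.71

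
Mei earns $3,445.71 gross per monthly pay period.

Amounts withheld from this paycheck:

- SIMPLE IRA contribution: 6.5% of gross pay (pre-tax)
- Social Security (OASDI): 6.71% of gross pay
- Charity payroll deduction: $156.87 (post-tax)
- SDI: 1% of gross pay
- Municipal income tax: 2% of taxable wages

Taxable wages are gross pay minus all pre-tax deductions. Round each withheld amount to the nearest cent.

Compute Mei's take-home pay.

SIMPLE IRA contribution: $3,445.71 × 0.065 = $223.97
Taxable wages = $3,445.71 − $223.97 = $3,221.74
Municipal income tax: $3,221.74 × 0.02 = $64.43
Social Security (OASDI): $3,445.71 × 0.0671 = $231.21
SDI: $3,445.71 × 0.01 = $34.46
Charity payroll deduction: $156.87
Total deductions = $223.97 + $64.43 + $231.21 + $34.46 + $156.87 = $710.94
Net pay = $3,445.71 − $710.94 = $2,734.77

$2,734.77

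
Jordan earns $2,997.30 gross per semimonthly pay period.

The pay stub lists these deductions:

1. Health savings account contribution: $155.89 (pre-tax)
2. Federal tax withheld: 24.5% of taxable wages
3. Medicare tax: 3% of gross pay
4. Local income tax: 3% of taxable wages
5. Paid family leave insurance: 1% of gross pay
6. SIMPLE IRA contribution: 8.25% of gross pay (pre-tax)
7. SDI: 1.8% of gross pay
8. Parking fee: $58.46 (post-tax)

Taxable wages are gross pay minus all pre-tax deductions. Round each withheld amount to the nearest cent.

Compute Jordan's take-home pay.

Health savings account contribution: $155.89
SIMPLE IRA contribution: $2,997.30 × 0.0825 = $247.28
Pre-tax total = $155.89 + $247.28 = $403.17
Taxable wages = $2,997.30 − $403.17 = $2,594.13
Local income tax: $2,594.13 × 0.03 = $77.82
Federal tax withheld: $2,594.13 × 0.245 = $635.56
Paid family leave insurance: $2,997.30 × 0.01 = $29.97
Medicare tax: $2,997.30 × 0.03 = $89.92
SDI: $2,997.30 × 0.018 = $53.95
Parking fee: $58.46
Total deductions = $155.89 + $247.28 + $77.82 + $635.56 + $29.97 + $89.92 + $53.95 + $58.46 = $1,348.85
Net pay = $2,997.30 − $1,348.85 = $1,648.45

$1,648.45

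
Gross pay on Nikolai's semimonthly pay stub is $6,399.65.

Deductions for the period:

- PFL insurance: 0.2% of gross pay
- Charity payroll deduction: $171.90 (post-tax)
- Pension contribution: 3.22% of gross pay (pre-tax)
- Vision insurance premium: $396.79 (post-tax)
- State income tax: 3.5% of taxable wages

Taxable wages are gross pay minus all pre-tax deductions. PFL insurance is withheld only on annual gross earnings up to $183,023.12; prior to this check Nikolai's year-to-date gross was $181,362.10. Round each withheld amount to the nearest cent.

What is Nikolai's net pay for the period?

$5,404.79

Pension contribution: $6,399.65 × 0.0322 = $206.07
Taxable wages = $6,399.65 − $206.07 = $6,193.58
State income tax: $6,193.58 × 0.035 = $216.78
PFL insurance: only $183,023.12 − $181,362.10 = $1,661.02 of this check is subject → $1,661.02 × 0.002 = $3.32
Vision insurance premium: $396.79
Charity payroll deduction: $171.90
Total deductions = $206.07 + $216.78 + $3.32 + $396.79 + $171.90 = $994.86
Net pay = $6,399.65 − $994.86 = $5,404.79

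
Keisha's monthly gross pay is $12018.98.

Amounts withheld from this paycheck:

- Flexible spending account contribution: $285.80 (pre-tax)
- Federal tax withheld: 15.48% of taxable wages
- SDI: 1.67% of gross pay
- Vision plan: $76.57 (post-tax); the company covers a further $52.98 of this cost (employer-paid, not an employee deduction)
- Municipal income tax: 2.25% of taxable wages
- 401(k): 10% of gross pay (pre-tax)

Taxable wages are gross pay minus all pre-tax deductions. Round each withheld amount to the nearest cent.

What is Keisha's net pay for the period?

$8386.80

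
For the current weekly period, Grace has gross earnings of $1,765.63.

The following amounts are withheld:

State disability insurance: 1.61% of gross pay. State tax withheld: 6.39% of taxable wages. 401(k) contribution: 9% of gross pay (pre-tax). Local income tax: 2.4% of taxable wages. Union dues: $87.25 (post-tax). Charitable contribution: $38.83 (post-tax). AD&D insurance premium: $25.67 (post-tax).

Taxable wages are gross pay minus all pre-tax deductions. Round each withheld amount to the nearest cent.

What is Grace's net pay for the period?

$1,285.31

401(k) contribution: $1,765.63 × 0.09 = $158.91
Taxable wages = $1,765.63 − $158.91 = $1,606.72
State tax withheld: $1,606.72 × 0.0639 = $102.67
Local income tax: $1,606.72 × 0.024 = $38.56
State disability insurance: $1,765.63 × 0.0161 = $28.43
AD&D insurance premium: $25.67
Union dues: $87.25
Charitable contribution: $38.83
Total deductions = $158.91 + $102.67 + $38.56 + $28.43 + $25.67 + $87.25 + $38.83 = $480.32
Net pay = $1,765.63 − $480.32 = $1,285.31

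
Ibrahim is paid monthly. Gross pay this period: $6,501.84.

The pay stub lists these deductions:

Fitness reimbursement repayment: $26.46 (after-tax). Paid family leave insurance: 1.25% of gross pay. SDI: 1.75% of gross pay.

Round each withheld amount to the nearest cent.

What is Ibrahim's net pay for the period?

SDI: $6,501.84 × 0.0175 = $113.78
Paid family leave insurance: $6,501.84 × 0.0125 = $81.27
Fitness reimbursement repayment: $26.46
Total deductions = $113.78 + $81.27 + $26.46 = $221.51
Net pay = $6,501.84 − $221.51 = $6,280.33

$6,280.33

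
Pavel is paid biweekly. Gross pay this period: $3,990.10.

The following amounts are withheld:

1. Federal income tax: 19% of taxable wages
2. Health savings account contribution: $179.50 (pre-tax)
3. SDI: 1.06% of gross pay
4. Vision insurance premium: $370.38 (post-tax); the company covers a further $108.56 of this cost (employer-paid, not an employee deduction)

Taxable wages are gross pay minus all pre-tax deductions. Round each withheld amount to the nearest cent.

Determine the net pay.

$2,673.91

Health savings account contribution: $179.50
Taxable wages = $3,990.10 − $179.50 = $3,810.60
Federal income tax: $3,810.60 × 0.19 = $724.01
SDI: $3,990.10 × 0.0106 = $42.30
Vision insurance premium: $370.38
(Employer's $108.56 toward vision insurance premium is not withheld from the employee.)
Total deductions = $179.50 + $724.01 + $42.30 + $370.38 = $1,316.19
Net pay = $3,990.10 − $1,316.19 = $2,673.91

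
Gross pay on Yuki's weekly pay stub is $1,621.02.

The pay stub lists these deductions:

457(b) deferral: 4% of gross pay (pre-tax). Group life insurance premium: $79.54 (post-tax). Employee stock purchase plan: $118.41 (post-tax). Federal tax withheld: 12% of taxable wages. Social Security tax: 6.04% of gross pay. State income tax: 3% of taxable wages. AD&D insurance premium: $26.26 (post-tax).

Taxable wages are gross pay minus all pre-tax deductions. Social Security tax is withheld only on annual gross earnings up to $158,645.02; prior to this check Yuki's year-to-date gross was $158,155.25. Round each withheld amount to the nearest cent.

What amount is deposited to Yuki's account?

$1,068.96

457(b) deferral: $1,621.02 × 0.04 = $64.84
Taxable wages = $1,621.02 − $64.84 = $1,556.18
Federal tax withheld: $1,556.18 × 0.12 = $186.74
State income tax: $1,556.18 × 0.03 = $46.69
Social Security tax: only $158,645.02 − $158,155.25 = $489.77 of this check is subject → $489.77 × 0.0604 = $29.58
Group life insurance premium: $79.54
Employee stock purchase plan: $118.41
AD&D insurance premium: $26.26
Total deductions = $64.84 + $186.74 + $46.69 + $29.58 + $79.54 + $118.41 + $26.26 = $552.06
Net pay = $1,621.02 − $552.06 = $1,068.96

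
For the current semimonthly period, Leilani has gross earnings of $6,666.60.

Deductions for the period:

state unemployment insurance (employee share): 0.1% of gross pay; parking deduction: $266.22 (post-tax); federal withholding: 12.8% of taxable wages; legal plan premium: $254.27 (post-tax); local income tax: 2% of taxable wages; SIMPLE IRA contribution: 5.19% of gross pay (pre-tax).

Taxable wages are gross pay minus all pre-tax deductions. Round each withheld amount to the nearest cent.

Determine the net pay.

SIMPLE IRA contribution: $6,666.60 × 0.0519 = $346.00
Taxable wages = $6,666.60 − $346.00 = $6,320.60
Local income tax: $6,320.60 × 0.02 = $126.41
Federal withholding: $6,320.60 × 0.128 = $809.04
State unemployment insurance (employee share): $6,666.60 × 0.001 = $6.67
Parking deduction: $266.22
Legal plan premium: $254.27
Total deductions = $346.00 + $126.41 + $809.04 + $6.67 + $266.22 + $254.27 = $1,808.61
Net pay = $6,666.60 − $1,808.61 = $4,857.99

$4,857.99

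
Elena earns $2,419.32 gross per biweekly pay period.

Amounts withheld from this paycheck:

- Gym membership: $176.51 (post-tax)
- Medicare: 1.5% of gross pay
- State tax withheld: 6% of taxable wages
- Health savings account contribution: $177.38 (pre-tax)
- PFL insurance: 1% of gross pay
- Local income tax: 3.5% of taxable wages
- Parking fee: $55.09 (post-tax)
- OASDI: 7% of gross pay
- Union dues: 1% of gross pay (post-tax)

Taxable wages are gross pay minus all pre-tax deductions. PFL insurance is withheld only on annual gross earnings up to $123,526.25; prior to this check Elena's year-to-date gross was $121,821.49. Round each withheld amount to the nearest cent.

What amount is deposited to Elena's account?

Health savings account contribution: $177.38
Taxable wages = $2,419.32 − $177.38 = $2,241.94
State tax withheld: $2,241.94 × 0.06 = $134.52
Local income tax: $2,241.94 × 0.035 = $78.47
PFL insurance: only $123,526.25 − $121,821.49 = $1,704.76 of this check is subject → $1,704.76 × 0.01 = $17.05
OASDI: $2,419.32 × 0.07 = $169.35
Medicare: $2,419.32 × 0.015 = $36.29
Parking fee: $55.09
Gym membership: $176.51
Union dues: $2,419.32 × 0.01 = $24.19
Total deductions = $177.38 + $134.52 + $78.47 + $17.05 + $169.35 + $36.29 + $55.09 + $176.51 + $24.19 = $868.85
Net pay = $2,419.32 − $868.85 = $1,550.47

$1,550.47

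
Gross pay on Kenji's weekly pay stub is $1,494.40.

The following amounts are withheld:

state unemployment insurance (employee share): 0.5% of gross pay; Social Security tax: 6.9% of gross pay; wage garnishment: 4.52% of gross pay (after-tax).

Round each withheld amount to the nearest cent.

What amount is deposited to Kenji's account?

Social Security tax: $1,494.40 × 0.069 = $103.11
State unemployment insurance (employee share): $1,494.40 × 0.005 = $7.47
Wage garnishment: $1,494.40 × 0.0452 = $67.55
Total deductions = $103.11 + $7.47 + $67.55 = $178.13
Net pay = $1,494.40 − $178.13 = $1,316.27

$1,316.27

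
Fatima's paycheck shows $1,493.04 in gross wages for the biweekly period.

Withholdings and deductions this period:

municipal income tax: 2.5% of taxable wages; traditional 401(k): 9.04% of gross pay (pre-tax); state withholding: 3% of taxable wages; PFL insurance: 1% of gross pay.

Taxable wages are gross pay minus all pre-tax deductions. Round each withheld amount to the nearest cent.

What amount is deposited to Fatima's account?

Traditional 401(k): $1,493.04 × 0.0904 = $134.97
Taxable wages = $1,493.04 − $134.97 = $1,358.07
Municipal income tax: $1,358.07 × 0.025 = $33.95
State withholding: $1,358.07 × 0.03 = $40.74
PFL insurance: $1,493.04 × 0.01 = $14.93
Total deductions = $134.97 + $33.95 + $40.74 + $14.93 = $224.59
Net pay = $1,493.04 − $224.59 = $1,268.45

$1,268.45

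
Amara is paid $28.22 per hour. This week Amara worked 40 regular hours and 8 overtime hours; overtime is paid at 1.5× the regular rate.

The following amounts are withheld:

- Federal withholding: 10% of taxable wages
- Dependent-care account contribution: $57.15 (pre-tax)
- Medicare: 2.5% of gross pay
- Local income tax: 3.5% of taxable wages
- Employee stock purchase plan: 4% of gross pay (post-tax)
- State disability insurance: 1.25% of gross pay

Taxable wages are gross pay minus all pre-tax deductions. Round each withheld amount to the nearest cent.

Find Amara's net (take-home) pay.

$1,106.17

Regular pay: 40 × $28.22 = $1,128.80
Overtime pay: 8 × $28.22 × 1.5 = $338.64
Gross pay = $1,128.80 + $338.64 = $1,467.44
Dependent-care account contribution: $57.15
Taxable wages = $1,467.44 − $57.15 = $1,410.29
Federal withholding: $1,410.29 × 0.1 = $141.03
Local income tax: $1,410.29 × 0.035 = $49.36
State disability insurance: $1,467.44 × 0.0125 = $18.34
Medicare: $1,467.44 × 0.025 = $36.69
Employee stock purchase plan: $1,467.44 × 0.04 = $58.70
Total deductions = $57.15 + $141.03 + $49.36 + $18.34 + $36.69 + $58.70 = $361.27
Net pay = $1,467.44 − $361.27 = $1,106.17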